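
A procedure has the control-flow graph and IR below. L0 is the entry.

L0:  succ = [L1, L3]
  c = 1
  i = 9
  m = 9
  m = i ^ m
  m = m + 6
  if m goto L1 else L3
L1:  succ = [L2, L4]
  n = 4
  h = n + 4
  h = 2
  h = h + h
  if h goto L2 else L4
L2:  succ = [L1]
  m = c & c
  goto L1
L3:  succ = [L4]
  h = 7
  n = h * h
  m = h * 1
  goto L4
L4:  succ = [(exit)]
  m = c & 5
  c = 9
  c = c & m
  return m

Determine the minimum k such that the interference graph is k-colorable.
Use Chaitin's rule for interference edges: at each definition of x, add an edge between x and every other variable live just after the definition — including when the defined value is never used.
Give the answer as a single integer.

Per-block:
  L0 def {c,i,m} use ∅
  L1 def {h,n} use ∅
  L2 def {m} use {c}
  L3 def {h,m,n} use ∅
  L4 def {c,m} use {c}

Live sets:
  L0: in=∅ out={c}
  L1: in={c} out={c}
  L2: in={c} out={c}
  L3: in={c} out={c}
  L4: in={c} out=∅

Conflict graph:
  c: {h,i,m,n}
  h: {c,n}
  i: {c,m}
  m: {c,i}
  n: {c,h}

Colouring:
  clique {c,h,n} ⇒ need ≥ 3
  3-colouring: c0={c}  c1={h,i}  c2={m,n}
  χ = 3

Answer: 3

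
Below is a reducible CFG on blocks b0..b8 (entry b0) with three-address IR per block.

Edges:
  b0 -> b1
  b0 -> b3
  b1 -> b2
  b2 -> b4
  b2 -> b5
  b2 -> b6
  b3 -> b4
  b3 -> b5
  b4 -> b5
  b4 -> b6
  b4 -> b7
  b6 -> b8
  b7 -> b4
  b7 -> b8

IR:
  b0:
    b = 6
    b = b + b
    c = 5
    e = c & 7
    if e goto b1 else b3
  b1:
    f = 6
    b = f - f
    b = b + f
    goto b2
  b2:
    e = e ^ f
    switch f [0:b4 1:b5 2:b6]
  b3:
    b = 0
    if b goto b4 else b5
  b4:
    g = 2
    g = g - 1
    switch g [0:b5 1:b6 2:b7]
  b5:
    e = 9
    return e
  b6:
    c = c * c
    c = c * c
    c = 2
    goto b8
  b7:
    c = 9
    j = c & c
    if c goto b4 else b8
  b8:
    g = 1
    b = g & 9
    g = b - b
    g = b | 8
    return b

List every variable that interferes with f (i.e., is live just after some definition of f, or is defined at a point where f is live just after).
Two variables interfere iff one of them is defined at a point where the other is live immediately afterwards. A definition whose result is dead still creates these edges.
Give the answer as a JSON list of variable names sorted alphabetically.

Answer: ["b", "c", "e"]

Working:
Block summaries:
  b0: def={b,c,e} ue=∅
  b1: def={b,f} ue=∅
  b2: def={e} ue={e,f}
  b3: def={b} ue=∅
  b4: def={g} ue=∅
  b5: def={e} ue=∅
  b6: def={c} ue={c}
  b7: def={c,j} ue=∅
  b8: def={b,g} ue=∅

Backward fixpoint:
  live b0: ∅→{c,e}
  live b1: {c,e}→{c,e,f}
  live b2: {c,e,f}→{c}
  live b3: {c}→{c}
  live b4: {c}→{c}
  live b5: ∅→∅
  live b6: {c}→∅
  live b7: ∅→{c}
  live b8: ∅→∅

Interfere edges:
  b — {c,e,f,g}
  c — {b,e,f,g,j}
  e — {b,c,f}
  f — {b,c,e}
  g — {b,c}
  j — {c}

N(f) = ["b", "c", "e"]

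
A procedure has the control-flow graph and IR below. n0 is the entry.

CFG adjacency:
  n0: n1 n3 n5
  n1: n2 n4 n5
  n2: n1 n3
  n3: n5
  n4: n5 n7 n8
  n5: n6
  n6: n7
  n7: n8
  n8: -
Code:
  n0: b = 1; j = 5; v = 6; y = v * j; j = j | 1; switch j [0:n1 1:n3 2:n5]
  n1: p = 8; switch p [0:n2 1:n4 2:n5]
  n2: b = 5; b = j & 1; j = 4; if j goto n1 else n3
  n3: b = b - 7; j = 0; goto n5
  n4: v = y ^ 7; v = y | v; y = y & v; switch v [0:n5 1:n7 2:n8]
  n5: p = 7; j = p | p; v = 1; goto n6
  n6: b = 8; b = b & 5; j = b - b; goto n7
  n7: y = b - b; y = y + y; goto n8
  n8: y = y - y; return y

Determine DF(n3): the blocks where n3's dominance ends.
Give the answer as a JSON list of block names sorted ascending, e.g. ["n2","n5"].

Answer: ["n5"]

Analysis:
idom tree: n1←n0 n2←n1 n3←n0 n4←n1 n5←n0 n6←n5 n7←n0 n8←n0
Dom∩ at merges:
  n1: preds {n0,n2}: {n0} ∩ {n0,n1,n2} = {n0}; idom=n0
  n3: preds {n0,n2}: {n0} ∩ {n0,n1,n2} = {n0}; idom=n0
  n5: preds {n0,n1,n3,n4}: {n0} ∩ {n0,n1} ∩ {n0,n3} ∩ {n0,n1,n4} = {n0}; idom=n0
  n7: preds {n4,n6}: {n0,n1,n4} ∩ {n0,n5,n6} = {n0}; idom=n0
  n8: preds {n4,n7}: {n0,n1,n4} ∩ {n0,n7} = {n0}; idom=n0

Frontier:
  join n1 pred n0: · stop@n0
  join n1 pred n2: n2→n1 stop@n0
  join n3 pred n0: · stop@n0
  join n3 pred n2: n2→n1 stop@n0
  join n5 pred n0: · stop@n0
  join n5 pred n1: n1 stop@n0
  join n5 pred n3: n3 stop@n0
  join n5 pred n4: n4→n1 stop@n0
  join n7 pred n4: n4→n1 stop@n0
  join n7 pred n6: n6→n5 stop@n0
  join n8 pred n4: n4→n1 stop@n0
  join n8 pred n7: n7 stop@n0
  n0: DF=∅
  n1: DF={n1,n3,n5,n7,n8}
  n2: DF={n1,n3}
  n3: DF={n5}
  n4: DF={n5,n7,n8}
  n5: DF={n7}
  n6: DF={n7}
  n7: DF={n8}
  n8: DF=∅

DF(n3) = ["n5"]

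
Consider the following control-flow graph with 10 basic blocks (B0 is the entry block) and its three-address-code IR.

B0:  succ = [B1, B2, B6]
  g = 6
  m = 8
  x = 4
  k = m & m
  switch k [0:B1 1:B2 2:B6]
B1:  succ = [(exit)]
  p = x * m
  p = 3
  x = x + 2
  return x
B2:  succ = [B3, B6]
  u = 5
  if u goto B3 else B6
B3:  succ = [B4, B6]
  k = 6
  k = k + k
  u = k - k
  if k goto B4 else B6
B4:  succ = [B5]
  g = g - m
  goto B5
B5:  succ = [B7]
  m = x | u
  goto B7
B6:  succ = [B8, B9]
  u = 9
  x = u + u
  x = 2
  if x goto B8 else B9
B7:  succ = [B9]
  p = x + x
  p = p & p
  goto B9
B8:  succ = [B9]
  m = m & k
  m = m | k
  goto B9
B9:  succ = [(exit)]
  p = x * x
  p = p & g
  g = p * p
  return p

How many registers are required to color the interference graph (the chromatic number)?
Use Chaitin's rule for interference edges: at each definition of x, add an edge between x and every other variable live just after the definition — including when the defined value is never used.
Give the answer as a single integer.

Answer: 5

Analysis:
def/use:
  B0: def={g,k,m,x} ue=∅
  B1: def={p,x} ue={m,x}
  B2: def={u} ue=∅
  B3: def={k,u} ue=∅
  B4: def={g} ue={g,m}
  B5: def={m} ue={u,x}
  B6: def={u,x} ue=∅
  B7: def={p} ue={x}
  B8: def={m} ue={k,m}
  B9: def={g,p} ue={g,x}

Liveness:
  B0: in=∅ out={g,k,m,x}
  B1: in={m,x} out=∅
  B2: in={g,k,m,x} out={g,k,m,x}
  B3: in={g,m,x} out={g,k,m,u,x}
  B4: in={g,m,u,x} out={g,u,x}
  B5: in={g,u,x} out={g,x}
  B6: in={g,k,m} out={g,k,m,x}
  B7: in={g,x} out={g,x}
  B8: in={g,k,m,x} out={g,x}
  B9: in={g,x} out=∅

Interfere edges:
  g↔{k,m,p,u,x}
  k↔{g,m,u,x}
  m↔{g,k,u,x}
  p↔{g,x}
  u↔{g,k,m,x}
  x↔{g,k,m,p,u}

Colouring:
  clique {g,k,m,u,x} ⇒ need ≥ 5
  assign g→c0 k→c2 m→c3 p→c2 u→c4 x→c1 — no edge inside a register ⇒ χ ≤ 5
  χ = 5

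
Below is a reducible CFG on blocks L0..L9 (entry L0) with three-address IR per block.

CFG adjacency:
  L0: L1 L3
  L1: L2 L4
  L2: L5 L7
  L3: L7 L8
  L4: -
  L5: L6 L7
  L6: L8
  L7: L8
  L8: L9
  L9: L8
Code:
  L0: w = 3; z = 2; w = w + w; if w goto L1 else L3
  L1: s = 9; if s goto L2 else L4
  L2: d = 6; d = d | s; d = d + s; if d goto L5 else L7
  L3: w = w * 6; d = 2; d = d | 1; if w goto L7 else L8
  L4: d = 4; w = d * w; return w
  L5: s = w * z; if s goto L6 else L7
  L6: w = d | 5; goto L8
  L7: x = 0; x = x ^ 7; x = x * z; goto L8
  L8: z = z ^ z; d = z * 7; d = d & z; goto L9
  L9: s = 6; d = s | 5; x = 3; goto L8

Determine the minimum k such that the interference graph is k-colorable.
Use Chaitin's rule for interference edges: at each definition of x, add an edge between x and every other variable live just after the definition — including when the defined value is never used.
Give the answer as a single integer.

Answer: 4

Derivation:
Per-block:
  L0 def {w,z} use ∅
  L1 def {s} use ∅
  L2 def {d} use {s}
  L3 def {d,w} use {w}
  L4 def {d,w} use {w}
  L5 def {s} use {w,z}
  L6 def {w} use {d}
  L7 def {x} use {z}
  L8 def {d,z} use {z}
  L9 def {d,s,x} use ∅

Backward fixpoint:
  live L0: ∅→{w,z}
  live L1: {w,z}→{s,w,z}
  live L2: {s,w,z}→{d,w,z}
  live L3: {w,z}→{z}
  live L4: {w}→∅
  live L5: {d,w,z}→{d,z}
  live L6: {d,z}→{z}
  live L7: {z}→{z}
  live L8: {z}→{z}
  live L9: {z}→{z}

Interference:
  d↔{s,w,z}
  s↔{d,w,z}
  w↔{d,s,z}
  x↔{z}
  z↔{d,s,w,x}

Chromatic number:
  lower bound: {d,s,w,z} mutually conflict ⇒ χ ≥ 4
  assign d→c1 s→c2 w→c3 x→c1 z→c0 — no edge inside a register ⇒ χ ≤ 4
  χ = 4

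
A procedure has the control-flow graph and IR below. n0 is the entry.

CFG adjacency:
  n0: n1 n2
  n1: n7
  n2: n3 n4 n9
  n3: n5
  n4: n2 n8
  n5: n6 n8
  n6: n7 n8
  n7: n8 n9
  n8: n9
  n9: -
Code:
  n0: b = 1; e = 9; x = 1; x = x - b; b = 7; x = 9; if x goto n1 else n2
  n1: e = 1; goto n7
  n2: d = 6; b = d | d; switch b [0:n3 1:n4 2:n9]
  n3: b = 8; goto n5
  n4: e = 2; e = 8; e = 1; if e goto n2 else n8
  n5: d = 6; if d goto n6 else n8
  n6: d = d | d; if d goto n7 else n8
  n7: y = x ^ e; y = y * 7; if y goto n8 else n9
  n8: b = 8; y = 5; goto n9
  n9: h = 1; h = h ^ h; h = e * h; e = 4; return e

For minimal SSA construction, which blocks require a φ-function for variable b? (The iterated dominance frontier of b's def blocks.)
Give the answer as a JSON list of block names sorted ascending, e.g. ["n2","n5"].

Answer: ["n2", "n7", "n8", "n9"]

Analysis:
idom tree: n1←n0 n2←n0 n3←n2 n4←n2 n5←n3 n6←n5 n7←n0 n8←n0 n9←n0
Dom at joins:
  n2: preds {n0,n4}: {n0} ∩ {n0,n2,n4} = {n0}; idom=n0
  n7: preds {n1,n6}: {n0,n1} ∩ {n0,n2,n3,n5,n6} = {n0}; idom=n0
  n8: preds {n4,n5,n6,n7}: {n0,n2,n4} ∩ {n0,n2,n3,n5} ∩ {n0,n2,n3,n5,n6} ∩ {n0,n7} = {n0}; idom=n0
  n9: preds {n2,n7,n8}: {n0,n2} ∩ {n0,n7} ∩ {n0,n8} = {n0}; idom=n0

DF walk-up:
  join n2 pred n0: · stop@n0
  join n2 pred n4: n4→n2 stop@n0
  join n7 pred n1: n1 stop@n0
  join n7 pred n6: n6→n5→n3→n2 stop@n0
  join n8 pred n4: n4→n2 stop@n0
  join n8 pred n5: n5→n3→n2 stop@n0
  join n8 pred n6: n6→n5→n3→n2 stop@n0
  join n8 pred n7: n7 stop@n0
  join n9 pred n2: n2 stop@n0
  join n9 pred n7: n7 stop@n0
  join n9 pred n8: n8 stop@n0
  n0 → ∅
  n1 → {n7}
  n2 → {n2,n7,n8,n9}
  n3 → {n7,n8}
  n4 → {n2,n8}
  n5 → {n7,n8}
  n6 → {n7,n8}
  n7 → {n8,n9}
  n8 → {n9}
  n9 → ∅

φ for b: defs {n0,n2,n3,n8}
  DF⁺ = {n2,n7,n8,n9}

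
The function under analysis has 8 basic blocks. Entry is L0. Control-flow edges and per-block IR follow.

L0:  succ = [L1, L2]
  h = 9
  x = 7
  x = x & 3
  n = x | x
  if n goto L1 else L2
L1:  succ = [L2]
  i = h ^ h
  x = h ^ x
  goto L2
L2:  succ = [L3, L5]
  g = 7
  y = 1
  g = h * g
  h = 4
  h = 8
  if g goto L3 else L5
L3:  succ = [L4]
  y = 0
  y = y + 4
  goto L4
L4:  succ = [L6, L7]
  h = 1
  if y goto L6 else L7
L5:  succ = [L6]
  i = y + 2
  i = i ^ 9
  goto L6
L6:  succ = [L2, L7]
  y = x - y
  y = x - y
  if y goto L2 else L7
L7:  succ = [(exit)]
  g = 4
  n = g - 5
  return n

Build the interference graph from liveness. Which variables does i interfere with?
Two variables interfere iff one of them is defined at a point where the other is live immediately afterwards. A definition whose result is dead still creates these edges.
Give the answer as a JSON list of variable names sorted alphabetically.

Per-block:
  L0: {h,n,x} / ∅
  L1: {i,x} / {h,x}
  L2: {g,h,y} / {h}
  L3: {y} / ∅
  L4: {h} / {y}
  L5: {i} / {y}
  L6: {y} / {x,y}
  L7: {g,n} / ∅

Liveness:
  L0: in=∅ out={h,x}
  L1: in={h,x} out={h,x}
  L2: in={h,x} out={h,x,y}
  L3: in={x} out={x,y}
  L4: in={x,y} out={h,x,y}
  L5: in={h,x,y} out={h,x,y}
  L6: in={h,x,y} out={h,x}
  L7: in=∅ out=∅

Interference:
  g↔{h,x,y}
  h↔{g,i,n,x,y}
  i↔{h,x,y}
  n↔{h,x}
  x↔{g,h,i,n,y}
  y↔{g,h,i,x}

N(i) = ["h", "x", "y"]

Answer: ["h", "x", "y"]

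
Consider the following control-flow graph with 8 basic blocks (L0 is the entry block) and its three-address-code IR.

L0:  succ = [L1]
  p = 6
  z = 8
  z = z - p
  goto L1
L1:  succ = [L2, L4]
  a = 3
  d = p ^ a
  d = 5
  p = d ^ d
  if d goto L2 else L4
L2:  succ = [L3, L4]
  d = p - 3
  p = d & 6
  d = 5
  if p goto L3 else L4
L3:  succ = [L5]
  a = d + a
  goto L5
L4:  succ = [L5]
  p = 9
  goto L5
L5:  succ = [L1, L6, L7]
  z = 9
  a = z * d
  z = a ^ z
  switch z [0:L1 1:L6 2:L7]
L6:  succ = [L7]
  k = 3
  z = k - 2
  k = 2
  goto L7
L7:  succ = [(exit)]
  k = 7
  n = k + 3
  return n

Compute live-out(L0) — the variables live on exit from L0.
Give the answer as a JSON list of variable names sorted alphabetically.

Answer: ["p"]

Derivation:
def/use:
  L0: def={p,z} ue=∅
  L1: def={a,d,p} ue={p}
  L2: def={d,p} ue={p}
  L3: def={a} ue={a,d}
  L4: def={p} ue=∅
  L5: def={a,z} ue={d}
  L6: def={k,z} ue=∅
  L7: def={k,n} ue=∅

Live sets:
  live L0: ∅→{p}
  live L1: {p}→{a,d,p}
  live L2: {a,p}→{a,d,p}
  live L3: {a,d,p}→{d,p}
  live L4: {d}→{d,p}
  live L5: {d,p}→{p}
  live L6: ∅→∅
  live L7: ∅→∅

live-out(L0) = ["p"]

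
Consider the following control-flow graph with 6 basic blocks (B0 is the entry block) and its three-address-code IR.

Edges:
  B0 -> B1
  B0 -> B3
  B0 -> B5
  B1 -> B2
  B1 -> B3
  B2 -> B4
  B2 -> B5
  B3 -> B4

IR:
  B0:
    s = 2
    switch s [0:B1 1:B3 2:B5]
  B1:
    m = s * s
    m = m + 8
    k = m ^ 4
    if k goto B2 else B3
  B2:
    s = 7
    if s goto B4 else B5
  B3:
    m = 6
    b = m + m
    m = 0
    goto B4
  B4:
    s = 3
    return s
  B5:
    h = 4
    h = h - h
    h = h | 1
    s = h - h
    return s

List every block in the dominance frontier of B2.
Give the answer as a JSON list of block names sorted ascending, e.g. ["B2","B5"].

idom tree: B1←B0 B2←B1 B3←B0 B4←B0 B5←B0
Dom∩ at merges:
  B3: preds {B0,B1}: {B0} ∩ {B0,B1} = {B0}; idom=B0
  B4: preds {B2,B3}: {B0,B1,B2} ∩ {B0,B3} = {B0}; idom=B0
  B5: preds {B0,B2}: {B0} ∩ {B0,B1,B2} = {B0}; idom=B0

Frontier:
  B3←B0: walk · to B0
  B3←B1: walk B1 to B0
  B4←B2: walk B2→B1 to B0
  B4←B3: walk B3 to B0
  B5←B0: walk · to B0
  B5←B2: walk B2→B1 to B0
  DF(B0)=∅
  DF(B1)={B3,B4,B5}
  DF(B2)={B4,B5}
  DF(B3)={B4}
  DF(B4)=∅
  DF(B5)=∅

DF(B2) = ["B4", "B5"]

Answer: ["B4", "B5"]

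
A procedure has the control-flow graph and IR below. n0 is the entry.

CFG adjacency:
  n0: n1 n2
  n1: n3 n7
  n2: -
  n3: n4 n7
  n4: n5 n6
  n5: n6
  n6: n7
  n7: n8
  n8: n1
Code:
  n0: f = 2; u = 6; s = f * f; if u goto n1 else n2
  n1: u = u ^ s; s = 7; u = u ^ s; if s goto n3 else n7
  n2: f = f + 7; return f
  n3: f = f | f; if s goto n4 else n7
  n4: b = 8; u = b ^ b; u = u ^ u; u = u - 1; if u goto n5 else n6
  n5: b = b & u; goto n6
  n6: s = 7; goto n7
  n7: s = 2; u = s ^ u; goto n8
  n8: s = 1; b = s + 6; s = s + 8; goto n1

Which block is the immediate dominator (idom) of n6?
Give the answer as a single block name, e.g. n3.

idom tree: n1←n0 n2←n0 n3←n1 n4←n3 n5←n4 n6←n4 n7←n1 n8←n7
Dom at joins:
  n1: preds {n0,n8}: {n0} ∩ {n0,n1,n7,n8} = {n0}; idom=n0
  n6: preds {n4,n5}: {n0,n1,n3,n4} ∩ {n0,n1,n3,n4,n5} = {n0,n1,n3,n4}; idom=n4
  n7: preds {n1,n3,n6}: {n0,n1} ∩ {n0,n1,n3} ∩ {n0,n1,n3,n4,n6} = {n0,n1}; idom=n1

idom(n6) = n4

Answer: n4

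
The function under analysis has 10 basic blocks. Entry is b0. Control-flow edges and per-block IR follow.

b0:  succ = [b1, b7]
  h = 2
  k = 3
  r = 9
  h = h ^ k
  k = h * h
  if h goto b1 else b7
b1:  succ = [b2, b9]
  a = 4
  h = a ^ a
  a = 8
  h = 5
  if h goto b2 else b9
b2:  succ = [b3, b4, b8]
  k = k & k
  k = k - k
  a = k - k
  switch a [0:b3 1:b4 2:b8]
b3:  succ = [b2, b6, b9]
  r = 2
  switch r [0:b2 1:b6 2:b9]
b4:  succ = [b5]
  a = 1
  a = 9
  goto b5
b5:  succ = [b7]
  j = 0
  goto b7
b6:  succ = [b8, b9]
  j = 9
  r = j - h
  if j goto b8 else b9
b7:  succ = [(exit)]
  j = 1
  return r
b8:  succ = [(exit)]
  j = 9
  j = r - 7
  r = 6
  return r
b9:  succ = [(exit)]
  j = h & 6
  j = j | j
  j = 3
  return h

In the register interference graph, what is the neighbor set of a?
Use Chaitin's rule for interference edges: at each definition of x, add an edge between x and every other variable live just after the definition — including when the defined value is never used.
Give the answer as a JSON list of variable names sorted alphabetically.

Answer: ["h", "k", "r"]

Working:
Per-block:
  b0: {h,k,r} / ∅
  b1: {a,h} / ∅
  b2: {a,k} / {k}
  b3: {r} / ∅
  b4: {a} / ∅
  b5: {j} / ∅
  b6: {j,r} / {h}
  b7: {j} / {r}
  b8: {j,r} / {r}
  b9: {j} / {h}

Backward fixpoint:
  live b0: ∅→{k,r}
  live b1: {k,r}→{h,k,r}
  live b2: {h,k,r}→{h,k,r}
  live b3: {h,k}→{h,k,r}
  live b4: {r}→{r}
  live b5: {r}→{r}
  live b6: {h}→{h,r}
  live b7: {r}→∅
  live b8: {r}→∅
  live b9: {h}→∅

Interference:
  a↔{h,k,r}
  h↔{a,j,k,r}
  j↔{h,r}
  k↔{a,h,r}
  r↔{a,h,j,k}

N(a) = ["h", "k", "r"]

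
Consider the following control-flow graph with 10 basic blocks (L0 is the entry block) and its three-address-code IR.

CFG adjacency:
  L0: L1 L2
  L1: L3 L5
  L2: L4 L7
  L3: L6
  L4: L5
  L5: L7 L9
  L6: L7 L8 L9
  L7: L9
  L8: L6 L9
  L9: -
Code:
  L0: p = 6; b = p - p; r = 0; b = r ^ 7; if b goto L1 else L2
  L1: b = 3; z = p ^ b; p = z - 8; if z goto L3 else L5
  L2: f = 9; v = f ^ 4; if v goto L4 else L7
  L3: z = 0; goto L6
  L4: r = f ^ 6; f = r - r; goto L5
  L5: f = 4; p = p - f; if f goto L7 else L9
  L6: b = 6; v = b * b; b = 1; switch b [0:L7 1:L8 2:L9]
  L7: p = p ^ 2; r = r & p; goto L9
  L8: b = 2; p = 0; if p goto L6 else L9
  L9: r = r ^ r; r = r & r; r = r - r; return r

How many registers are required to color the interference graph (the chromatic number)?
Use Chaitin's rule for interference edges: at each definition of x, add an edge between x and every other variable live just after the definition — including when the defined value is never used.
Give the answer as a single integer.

Per-block:
  L0: {b,p,r} / ∅
  L1: {b,p,z} / {p}
  L2: {f,v} / ∅
  L3: {z} / ∅
  L4: {f,r} / {f}
  L5: {f,p} / {p}
  L6: {b,v} / ∅
  L7: {p,r} / {p,r}
  L8: {b,p} / ∅
  L9: {r} / {r}

Backward fixpoint:
  L0: in=∅ out={p,r}
  L1: in={p,r} out={p,r}
  L2: in={p,r} out={f,p,r}
  L3: in={p,r} out={p,r}
  L4: in={f,p} out={p,r}
  L5: in={p,r} out={p,r}
  L6: in={p,r} out={p,r}
  L7: in={p,r} out={r}
  L8: in={r} out={p,r}
  L9: in={r} out=∅

Interfere edges:
  b↔{p,r}
  f↔{p,r,v}
  p↔{b,f,r,v,z}
  r↔{b,f,p,v,z}
  v↔{f,p,r}
  z↔{p,r}

Chromatic number:
  lower bound: {f,p,r,v} mutually conflict ⇒ χ ≥ 4
  assign b→R2 f→R2 p→R0 r→R1 v→R3 z→R2 — no edge inside a register ⇒ χ ≤ 4
  χ = 4

Answer: 4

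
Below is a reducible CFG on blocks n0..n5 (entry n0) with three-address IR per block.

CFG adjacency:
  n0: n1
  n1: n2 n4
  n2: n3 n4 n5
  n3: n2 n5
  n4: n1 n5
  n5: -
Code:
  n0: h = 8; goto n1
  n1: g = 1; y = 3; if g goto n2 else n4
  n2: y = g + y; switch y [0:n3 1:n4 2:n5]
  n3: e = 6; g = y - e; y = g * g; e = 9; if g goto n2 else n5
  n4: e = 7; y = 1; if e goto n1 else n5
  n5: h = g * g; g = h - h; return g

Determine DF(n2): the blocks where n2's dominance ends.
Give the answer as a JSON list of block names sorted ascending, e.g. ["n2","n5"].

idom tree: n1←n0 n2←n1 n3←n2 n4←n1 n5←n1
Dom at joins:
  n1: preds {n0,n4}: {n0} ∩ {n0,n1,n4} = {n0}; idom=n0
  n2: preds {n1,n3}: {n0,n1} ∩ {n0,n1,n2,n3} = {n0,n1}; idom=n1
  n4: preds {n1,n2}: {n0,n1} ∩ {n0,n1,n2} = {n0,n1}; idom=n1
  n5: preds {n2,n3,n4}: {n0,n1,n2} ∩ {n0,n1,n2,n3} ∩ {n0,n1,n4} = {n0,n1}; idom=n1

DF derivation:
  n1←n0: walk · to n0
  n1←n4: walk n4→n1 to n0
  n2←n1: walk · to n1
  n2←n3: walk n3→n2 to n1
  n4←n1: walk · to n1
  n4←n2: walk n2 to n1
  n5←n2: walk n2 to n1
  n5←n3: walk n3→n2 to n1
  n5←n4: walk n4 to n1
  n0: DF=∅
  n1: DF={n1}
  n2: DF={n2,n4,n5}
  n3: DF={n2,n5}
  n4: DF={n1,n5}
  n5: DF=∅

DF(n2) = ["n2", "n4", "n5"]

Answer: ["n2", "n4", "n5"]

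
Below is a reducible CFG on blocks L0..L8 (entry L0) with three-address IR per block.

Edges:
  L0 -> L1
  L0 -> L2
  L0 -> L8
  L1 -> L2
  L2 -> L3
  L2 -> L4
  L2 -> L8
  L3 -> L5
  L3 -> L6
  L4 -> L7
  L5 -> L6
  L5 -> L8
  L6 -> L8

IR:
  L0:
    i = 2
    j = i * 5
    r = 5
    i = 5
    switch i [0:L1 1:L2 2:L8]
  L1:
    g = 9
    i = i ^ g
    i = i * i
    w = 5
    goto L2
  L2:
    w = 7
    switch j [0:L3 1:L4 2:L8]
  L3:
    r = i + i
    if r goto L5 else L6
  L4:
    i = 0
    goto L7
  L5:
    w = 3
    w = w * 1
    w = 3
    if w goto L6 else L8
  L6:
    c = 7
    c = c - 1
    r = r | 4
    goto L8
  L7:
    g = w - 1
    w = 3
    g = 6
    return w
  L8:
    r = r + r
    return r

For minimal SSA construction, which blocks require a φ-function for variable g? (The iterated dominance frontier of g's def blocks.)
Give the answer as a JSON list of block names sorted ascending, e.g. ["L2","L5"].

idom tree: L1←L0 L2←L0 L3←L2 L4←L2 L5←L3 L6←L3 L7←L4 L8←L0
Join-block Dom:
  L2: preds {L0,L1}: {L0} ∩ {L0,L1} = {L0}; idom=L0
  L6: preds {L3,L5}: {L0,L2,L3} ∩ {L0,L2,L3,L5} = {L0,L2,L3}; idom=L3
  L8: preds {L0,L2,L5,L6}: {L0} ∩ {L0,L2} ∩ {L0,L2,L3,L5} ∩ {L0,L2,L3,L6} = {L0}; idom=L0

DF derivation:
  L2←L0: walk · to L0
  L2←L1: walk L1 to L0
  L6←L3: walk · to L3
  L6←L5: walk L5 to L3
  L8←L0: walk · to L0
  L8←L2: walk L2 to L0
  L8←L5: walk L5→L3→L2 to L0
  L8←L6: walk L6→L3→L2 to L0
  DF(L0)=∅
  DF(L1)={L2}
  DF(L2)={L8}
  DF(L3)={L8}
  DF(L4)=∅
  DF(L5)={L6,L8}
  DF(L6)={L8}
  DF(L7)=∅
  DF(L8)=∅

φ for g: defs {L1,L7}
  DF⁺ = {L2,L8}

Answer: ["L2", "L8"]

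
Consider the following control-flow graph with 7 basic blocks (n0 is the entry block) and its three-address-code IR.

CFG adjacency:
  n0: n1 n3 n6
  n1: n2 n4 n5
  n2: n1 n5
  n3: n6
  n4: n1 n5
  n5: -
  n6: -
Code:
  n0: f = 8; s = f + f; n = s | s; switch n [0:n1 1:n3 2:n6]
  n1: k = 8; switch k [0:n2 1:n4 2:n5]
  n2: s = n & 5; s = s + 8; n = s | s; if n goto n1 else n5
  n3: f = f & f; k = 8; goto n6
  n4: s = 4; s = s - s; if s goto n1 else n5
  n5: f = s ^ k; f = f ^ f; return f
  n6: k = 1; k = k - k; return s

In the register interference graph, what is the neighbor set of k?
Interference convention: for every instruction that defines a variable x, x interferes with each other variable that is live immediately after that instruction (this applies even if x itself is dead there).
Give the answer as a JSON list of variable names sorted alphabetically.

Answer: ["n", "s"]

Working:
Block summaries:
  n0 def {f,n,s} use ∅
  n1 def {k} use ∅
  n2 def {n,s} use {n}
  n3 def {f,k} use {f}
  n4 def {s} use ∅
  n5 def {f} use {k,s}
  n6 def {k} use {s}

Backward fixpoint:
  n0 li=∅ lo={f,n,s}
  n1 li={n,s} lo={k,n,s}
  n2 li={k,n} lo={k,n,s}
  n3 li={f,s} lo={s}
  n4 li={k,n} lo={k,n,s}
  n5 li={k,s} lo=∅
  n6 li={s} lo=∅

Interfere edges:
  f — {n,s}
  k — {n,s}
  n — {f,k,s}
  s — {f,k,n}

N(k) = ["n", "s"]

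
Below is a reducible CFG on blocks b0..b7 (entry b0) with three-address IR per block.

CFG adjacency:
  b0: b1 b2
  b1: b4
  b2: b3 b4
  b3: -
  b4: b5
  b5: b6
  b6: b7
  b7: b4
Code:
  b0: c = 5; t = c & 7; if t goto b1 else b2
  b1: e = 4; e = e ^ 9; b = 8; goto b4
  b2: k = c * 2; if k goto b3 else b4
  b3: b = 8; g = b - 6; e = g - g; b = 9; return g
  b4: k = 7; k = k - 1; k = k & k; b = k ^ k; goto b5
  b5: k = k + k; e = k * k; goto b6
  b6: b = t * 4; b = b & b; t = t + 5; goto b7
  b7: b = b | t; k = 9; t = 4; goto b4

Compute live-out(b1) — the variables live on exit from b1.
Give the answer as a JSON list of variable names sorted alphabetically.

Block summaries:
  b0: def={c,t} ue=∅
  b1: def={b,e} ue=∅
  b2: def={k} ue={c}
  b3: def={b,e,g} ue=∅
  b4: def={b,k} ue=∅
  b5: def={e,k} ue={k}
  b6: def={b,t} ue={t}
  b7: def={b,k,t} ue={b,t}

Liveness:
  b0: in=∅ out={c,t}
  b1: in={t} out={t}
  b2: in={c,t} out={t}
  b3: in=∅ out=∅
  b4: in={t} out={k,t}
  b5: in={k,t} out={t}
  b6: in={t} out={b,t}
  b7: in={b,t} out={t}

live-out(b1) = ["t"]

Answer: ["t"]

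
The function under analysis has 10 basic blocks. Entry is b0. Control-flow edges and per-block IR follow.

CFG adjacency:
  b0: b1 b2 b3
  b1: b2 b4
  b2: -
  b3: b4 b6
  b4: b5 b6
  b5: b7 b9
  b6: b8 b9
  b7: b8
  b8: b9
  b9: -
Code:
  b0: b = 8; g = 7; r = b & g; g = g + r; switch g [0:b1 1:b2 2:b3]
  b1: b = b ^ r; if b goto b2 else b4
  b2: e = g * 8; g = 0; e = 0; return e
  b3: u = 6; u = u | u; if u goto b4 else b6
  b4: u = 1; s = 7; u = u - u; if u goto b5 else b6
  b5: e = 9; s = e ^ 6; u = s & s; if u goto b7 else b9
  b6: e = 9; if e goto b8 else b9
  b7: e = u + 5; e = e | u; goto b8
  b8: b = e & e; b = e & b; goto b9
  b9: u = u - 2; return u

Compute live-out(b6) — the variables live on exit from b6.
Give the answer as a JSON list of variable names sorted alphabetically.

Answer: ["e", "u"]

Analysis:
def/use:
  b0 def {b,g,r} use ∅
  b1 def {b} use {b,r}
  b2 def {e,g} use {g}
  b3 def {u} use ∅
  b4 def {s,u} use ∅
  b5 def {e,s,u} use ∅
  b6 def {e} use ∅
  b7 def {e} use {u}
  b8 def {b} use {e}
  b9 def {u} use {u}

Backward fixpoint:
  b0: in=∅ out={b,g,r}
  b1: in={b,g,r} out={g}
  b2: in={g} out=∅
  b3: in=∅ out={u}
  b4: in=∅ out={u}
  b5: in=∅ out={u}
  b6: in={u} out={e,u}
  b7: in={u} out={e,u}
  b8: in={e,u} out={u}
  b9: in={u} out=∅

live-out(b6) = ["e", "u"]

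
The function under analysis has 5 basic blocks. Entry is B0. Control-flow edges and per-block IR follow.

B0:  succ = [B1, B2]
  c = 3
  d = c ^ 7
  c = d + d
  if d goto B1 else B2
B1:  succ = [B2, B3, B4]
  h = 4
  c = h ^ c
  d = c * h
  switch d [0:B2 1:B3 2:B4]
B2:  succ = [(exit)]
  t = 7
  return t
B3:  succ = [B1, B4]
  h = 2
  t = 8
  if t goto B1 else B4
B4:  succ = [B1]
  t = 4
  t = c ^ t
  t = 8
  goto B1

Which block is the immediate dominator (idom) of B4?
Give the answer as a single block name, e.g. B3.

Answer: B1

Derivation:
idom tree: B1←B0 B2←B0 B3←B1 B4←B1
Dom∩ at merges:
  B1: preds {B0,B3,B4}: {B0} ∩ {B0,B1,B3} ∩ {B0,B1,B4} = {B0}; idom=B0
  B2: preds {B0,B1}: {B0} ∩ {B0,B1} = {B0}; idom=B0
  B4: preds {B1,B3}: {B0,B1} ∩ {B0,B1,B3} = {B0,B1}; idom=B1

idom(B4) = B1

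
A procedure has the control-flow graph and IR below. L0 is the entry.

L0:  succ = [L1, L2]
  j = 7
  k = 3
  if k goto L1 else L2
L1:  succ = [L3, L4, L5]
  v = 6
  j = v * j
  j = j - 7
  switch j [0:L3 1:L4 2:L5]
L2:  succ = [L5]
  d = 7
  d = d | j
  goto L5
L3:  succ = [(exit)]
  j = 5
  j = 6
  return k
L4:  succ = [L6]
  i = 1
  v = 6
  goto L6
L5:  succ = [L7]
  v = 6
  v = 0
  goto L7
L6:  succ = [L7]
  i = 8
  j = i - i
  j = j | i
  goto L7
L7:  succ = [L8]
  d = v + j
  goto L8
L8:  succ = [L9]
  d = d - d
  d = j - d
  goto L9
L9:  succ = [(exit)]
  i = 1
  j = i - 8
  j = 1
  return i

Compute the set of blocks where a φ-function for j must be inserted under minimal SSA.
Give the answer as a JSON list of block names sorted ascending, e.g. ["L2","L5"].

Answer: ["L5", "L7"]

Analysis:
idom tree: L1←L0 L2←L0 L3←L1 L4←L1 L5←L0 L6←L4 L7←L0 L8←L7 L9←L8
Dom∩ at merges:
  L5: preds {L1,L2}: {L0,L1} ∩ {L0,L2} = {L0}; idom=L0
  L7: preds {L5,L6}: {L0,L5} ∩ {L0,L1,L4,L6} = {L0}; idom=L0

DF walk-up:
  join L5 pred L1: L1 stop@L0
  join L5 pred L2: L2 stop@L0
  join L7 pred L5: L5 stop@L0
  join L7 pred L6: L6→L4→L1 stop@L0
  L0 → ∅
  L1 → {L5,L7}
  L2 → {L5}
  L3 → ∅
  L4 → {L7}
  L5 → {L7}
  L6 → {L7}
  L7 → ∅
  L8 → ∅
  L9 → ∅

φ for j: defs {L0,L1,L3,L6,L9}
  DF⁺ = {L5,L7}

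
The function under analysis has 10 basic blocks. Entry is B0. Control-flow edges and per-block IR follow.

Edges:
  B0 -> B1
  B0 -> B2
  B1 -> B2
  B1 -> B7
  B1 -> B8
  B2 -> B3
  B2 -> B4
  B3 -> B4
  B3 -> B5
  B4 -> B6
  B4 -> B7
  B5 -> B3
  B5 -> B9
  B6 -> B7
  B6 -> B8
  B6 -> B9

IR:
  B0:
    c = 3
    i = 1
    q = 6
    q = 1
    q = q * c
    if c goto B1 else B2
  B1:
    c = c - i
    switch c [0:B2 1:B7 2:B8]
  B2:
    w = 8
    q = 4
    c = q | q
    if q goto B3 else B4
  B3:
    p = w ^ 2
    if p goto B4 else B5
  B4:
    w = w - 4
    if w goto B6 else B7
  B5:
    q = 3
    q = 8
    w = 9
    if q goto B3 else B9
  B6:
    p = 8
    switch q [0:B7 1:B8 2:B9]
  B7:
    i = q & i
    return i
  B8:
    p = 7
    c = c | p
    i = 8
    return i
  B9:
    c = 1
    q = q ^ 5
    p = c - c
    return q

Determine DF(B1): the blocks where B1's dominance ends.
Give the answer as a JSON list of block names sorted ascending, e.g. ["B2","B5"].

idom tree: B1←B0 B2←B0 B3←B2 B4←B2 B5←B3 B6←B4 B7←B0 B8←B0 B9←B2
Join-block Dom:
  B2: preds {B0,B1}: {B0} ∩ {B0,B1} = {B0}; idom=B0
  B3: preds {B2,B5}: {B0,B2} ∩ {B0,B2,B3,B5} = {B0,B2}; idom=B2
  B4: preds {B2,B3}: {B0,B2} ∩ {B0,B2,B3} = {B0,B2}; idom=B2
  B7: preds {B1,B4,B6}: {B0,B1} ∩ {B0,B2,B4} ∩ {B0,B2,B4,B6} = {B0}; idom=B0
  B8: preds {B1,B6}: {B0,B1} ∩ {B0,B2,B4,B6} = {B0}; idom=B0
  B9: preds {B5,B6}: {B0,B2,B3,B5} ∩ {B0,B2,B4,B6} = {B0,B2}; idom=B2

Frontier:
  join B2 pred B0: · stop@B0
  join B2 pred B1: B1 stop@B0
  join B3 pred B2: · stop@B2
  join B3 pred B5: B5→B3 stop@B2
  join B4 pred B2: · stop@B2
  join B4 pred B3: B3 stop@B2
  join B7 pred B1: B1 stop@B0
  join B7 pred B4: B4→B2 stop@B0
  join B7 pred B6: B6→B4→B2 stop@B0
  join B8 pred B1: B1 stop@B0
  join B8 pred B6: B6→B4→B2 stop@B0
  join B9 pred B5: B5→B3 stop@B2
  join B9 pred B6: B6→B4 stop@B2
  B0: DF=∅
  B1: DF={B2,B7,B8}
  B2: DF={B7,B8}
  B3: DF={B3,B4,B9}
  B4: DF={B7,B8,B9}
  B5: DF={B3,B9}
  B6: DF={B7,B8,B9}
  B7: DF=∅
  B8: DF=∅
  B9: DF=∅

DF(B1) = ["B2", "B7", "B8"]

Answer: ["B2", "B7", "B8"]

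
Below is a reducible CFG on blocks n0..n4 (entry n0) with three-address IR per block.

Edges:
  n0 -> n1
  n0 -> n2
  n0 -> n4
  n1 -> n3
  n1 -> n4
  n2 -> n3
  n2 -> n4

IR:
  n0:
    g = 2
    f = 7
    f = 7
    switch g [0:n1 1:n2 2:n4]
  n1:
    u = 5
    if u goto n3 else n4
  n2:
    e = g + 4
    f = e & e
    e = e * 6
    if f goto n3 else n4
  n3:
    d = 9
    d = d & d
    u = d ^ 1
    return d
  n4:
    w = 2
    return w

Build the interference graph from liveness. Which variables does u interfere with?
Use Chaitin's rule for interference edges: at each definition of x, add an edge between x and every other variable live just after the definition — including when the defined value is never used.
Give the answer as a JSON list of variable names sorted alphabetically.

Answer: ["d"]

Derivation:
Block summaries:
  n0 def {f,g} use ∅
  n1 def {u} use ∅
  n2 def {e,f} use {g}
  n3 def {d,u} use ∅
  n4 def {w} use ∅

Liveness:
  live n0: ∅→{g}
  live n1: ∅→∅
  live n2: {g}→∅
  live n3: ∅→∅
  live n4: ∅→∅

Conflict graph:
  d — {u}
  e — {f}
  f — {e,g}
  g — {f}
  u — {d}
  w — ∅

N(u) = ["d"]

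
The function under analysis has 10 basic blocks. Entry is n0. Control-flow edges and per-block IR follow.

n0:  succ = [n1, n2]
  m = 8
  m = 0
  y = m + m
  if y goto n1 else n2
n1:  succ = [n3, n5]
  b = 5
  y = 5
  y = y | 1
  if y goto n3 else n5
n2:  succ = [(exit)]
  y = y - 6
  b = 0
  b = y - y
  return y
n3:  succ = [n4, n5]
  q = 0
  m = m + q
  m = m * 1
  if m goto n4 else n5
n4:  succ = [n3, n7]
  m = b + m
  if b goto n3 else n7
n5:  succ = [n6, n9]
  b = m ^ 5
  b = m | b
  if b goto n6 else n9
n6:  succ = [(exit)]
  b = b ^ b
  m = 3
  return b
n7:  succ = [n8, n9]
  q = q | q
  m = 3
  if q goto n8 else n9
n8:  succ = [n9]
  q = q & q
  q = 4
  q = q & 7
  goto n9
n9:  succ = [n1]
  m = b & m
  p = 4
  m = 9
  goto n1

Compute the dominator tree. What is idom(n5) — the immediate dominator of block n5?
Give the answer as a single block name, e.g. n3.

Answer: n1

Derivation:
idom tree: n1←n0 n2←n0 n3←n1 n4←n3 n5←n1 n6←n5 n7←n4 n8←n7 n9←n1
Dom at joins:
  n1: preds {n0,n9}: {n0} ∩ {n0,n1,n9} = {n0}; idom=n0
  n3: preds {n1,n4}: {n0,n1} ∩ {n0,n1,n3,n4} = {n0,n1}; idom=n1
  n5: preds {n1,n3}: {n0,n1} ∩ {n0,n1,n3} = {n0,n1}; idom=n1
  n9: preds {n5,n7,n8}: {n0,n1,n5} ∩ {n0,n1,n3,n4,n7} ∩ {n0,n1,n3,n4,n7,n8} = {n0,n1}; idom=n1

idom(n5) = n1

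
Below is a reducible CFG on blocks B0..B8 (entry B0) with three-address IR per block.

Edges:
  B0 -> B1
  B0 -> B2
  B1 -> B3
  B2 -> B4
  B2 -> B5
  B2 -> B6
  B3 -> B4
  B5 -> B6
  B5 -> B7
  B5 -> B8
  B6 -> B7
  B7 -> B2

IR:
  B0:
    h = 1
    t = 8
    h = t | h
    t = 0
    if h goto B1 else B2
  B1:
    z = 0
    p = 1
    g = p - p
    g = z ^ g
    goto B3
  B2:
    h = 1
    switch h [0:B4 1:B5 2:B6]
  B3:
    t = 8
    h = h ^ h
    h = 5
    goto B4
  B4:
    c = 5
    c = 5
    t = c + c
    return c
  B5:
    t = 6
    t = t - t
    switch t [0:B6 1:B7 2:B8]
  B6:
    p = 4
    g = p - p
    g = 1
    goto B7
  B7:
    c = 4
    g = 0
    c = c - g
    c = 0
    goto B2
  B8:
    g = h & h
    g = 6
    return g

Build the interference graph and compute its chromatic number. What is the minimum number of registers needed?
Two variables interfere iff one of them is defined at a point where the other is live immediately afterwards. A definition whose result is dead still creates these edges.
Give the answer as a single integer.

Answer: 3

Working:
def/use:
  B0: {h,t} / ∅
  B1: {g,p,z} / ∅
  B2: {h} / ∅
  B3: {h,t} / {h}
  B4: {c,t} / ∅
  B5: {t} / ∅
  B6: {g,p} / ∅
  B7: {c,g} / ∅
  B8: {g} / {h}

Backward fixpoint:
  B0 li=∅ lo={h}
  B1 li={h} lo={h}
  B2 li=∅ lo={h}
  B3 li={h} lo=∅
  B4 li=∅ lo=∅
  B5 li={h} lo={h}
  B6 li=∅ lo=∅
  B7 li=∅ lo=∅
  B8 li={h} lo=∅

Interfere edges:
  c — {g,t}
  g — {c,h,z}
  h — {g,p,t,z}
  p — {h,z}
  t — {c,h}
  z — {g,h,p}

Registers:
  {g,h,z} pairwise interfere (3-clique) ⇒ χ ≥ 3
  3-colouring: R0={c,h}  R1={g,p,t}  R2={z}
  χ = 3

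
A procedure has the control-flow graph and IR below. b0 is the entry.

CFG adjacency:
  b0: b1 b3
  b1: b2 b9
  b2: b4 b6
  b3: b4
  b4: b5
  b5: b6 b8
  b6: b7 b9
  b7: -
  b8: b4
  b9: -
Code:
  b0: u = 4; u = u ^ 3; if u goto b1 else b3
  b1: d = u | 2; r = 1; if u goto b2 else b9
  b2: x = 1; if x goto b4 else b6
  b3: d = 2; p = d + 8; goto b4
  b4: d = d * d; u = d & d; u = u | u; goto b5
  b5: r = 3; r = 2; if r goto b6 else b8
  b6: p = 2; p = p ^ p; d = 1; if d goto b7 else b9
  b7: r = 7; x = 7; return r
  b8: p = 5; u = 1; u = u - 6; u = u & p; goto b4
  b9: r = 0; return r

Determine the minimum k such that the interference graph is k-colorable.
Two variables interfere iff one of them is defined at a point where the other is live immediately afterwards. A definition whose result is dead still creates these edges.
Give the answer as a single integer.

Per-block:
  b0 def {u} use ∅
  b1 def {d,r} use {u}
  b2 def {x} use ∅
  b3 def {d,p} use ∅
  b4 def {d,u} use {d}
  b5 def {r} use ∅
  b6 def {d,p} use ∅
  b7 def {r,x} use ∅
  b8 def {p,u} use ∅
  b9 def {r} use ∅

Liveness:
  live b0: ∅→{u}
  live b1: {u}→{d}
  live b2: {d}→{d}
  live b3: ∅→{d}
  live b4: {d}→{d}
  live b5: {d}→{d}
  live b6: ∅→∅
  live b7: ∅→∅
  live b8: {d}→{d}
  live b9: ∅→∅

Interference:
  d: {p,r,u,x}
  p: {d,u}
  r: {d,u,x}
  u: {d,p,r}
  x: {d,r}

Registers:
  clique {d,p,u} ⇒ need ≥ 3
  assign d→r0 p→r1 r→r1 u→r2 x→r2 — no edge inside a register ⇒ χ ≤ 3
  χ = 3

Answer: 3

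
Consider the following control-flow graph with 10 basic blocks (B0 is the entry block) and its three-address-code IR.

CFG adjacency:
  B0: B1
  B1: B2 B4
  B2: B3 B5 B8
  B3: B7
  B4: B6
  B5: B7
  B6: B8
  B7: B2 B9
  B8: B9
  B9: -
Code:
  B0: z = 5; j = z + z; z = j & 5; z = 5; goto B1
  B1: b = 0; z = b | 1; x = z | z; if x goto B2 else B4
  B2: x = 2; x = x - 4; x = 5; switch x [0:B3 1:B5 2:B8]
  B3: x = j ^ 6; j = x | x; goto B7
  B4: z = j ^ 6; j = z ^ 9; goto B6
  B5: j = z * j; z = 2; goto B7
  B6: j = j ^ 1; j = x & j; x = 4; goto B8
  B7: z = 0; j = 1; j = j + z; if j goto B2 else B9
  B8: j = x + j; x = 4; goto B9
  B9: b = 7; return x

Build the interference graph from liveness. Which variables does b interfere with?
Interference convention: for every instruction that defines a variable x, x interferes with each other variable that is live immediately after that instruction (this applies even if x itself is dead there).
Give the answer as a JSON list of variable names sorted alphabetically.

Answer: ["j", "x"]

Working:
def/use:
  B0: def={j,z} ue=∅
  B1: def={b,x,z} ue=∅
  B2: def={x} ue=∅
  B3: def={j,x} ue={j}
  B4: def={j,z} ue={j}
  B5: def={j,z} ue={j,z}
  B6: def={j,x} ue={j,x}
  B7: def={j,z} ue=∅
  B8: def={j,x} ue={j,x}
  B9: def={b} ue={x}

Liveness:
  live B0: ∅→{j}
  live B1: {j}→{j,x,z}
  live B2: {j,z}→{j,x,z}
  live B3: {j}→{x}
  live B4: {j,x}→{j,x}
  live B5: {j,x,z}→{x}
  live B6: {j,x}→{j,x}
  live B7: {x}→{j,x,z}
  live B8: {j,x}→{x}
  live B9: {x}→∅

Interference:
  b: {j,x}
  j: {b,x,z}
  x: {b,j,z}
  z: {j,x}

N(b) = ["j", "x"]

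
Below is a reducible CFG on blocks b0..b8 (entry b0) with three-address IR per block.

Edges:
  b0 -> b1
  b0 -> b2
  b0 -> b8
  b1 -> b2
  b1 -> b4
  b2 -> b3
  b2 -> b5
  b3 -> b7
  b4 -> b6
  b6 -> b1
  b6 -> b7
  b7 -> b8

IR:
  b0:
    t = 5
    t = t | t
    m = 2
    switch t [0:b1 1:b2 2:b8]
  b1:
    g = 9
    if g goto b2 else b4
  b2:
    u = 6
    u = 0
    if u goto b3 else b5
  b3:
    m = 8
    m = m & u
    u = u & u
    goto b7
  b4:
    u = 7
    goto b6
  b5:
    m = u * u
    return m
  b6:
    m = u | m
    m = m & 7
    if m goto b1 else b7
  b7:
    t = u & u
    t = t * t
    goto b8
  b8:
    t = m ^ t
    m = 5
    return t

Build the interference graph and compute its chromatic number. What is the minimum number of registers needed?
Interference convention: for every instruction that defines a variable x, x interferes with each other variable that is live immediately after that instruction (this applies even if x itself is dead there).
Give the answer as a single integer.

Answer: 2

Derivation:
def/use:
  b0 def {m,t} use ∅
  b1 def {g} use ∅
  b2 def {u} use ∅
  b3 def {m,u} use {u}
  b4 def {u} use ∅
  b5 def {m} use {u}
  b6 def {m} use {m,u}
  b7 def {t} use {u}
  b8 def {m,t} use {m,t}

Backward fixpoint:
  b0 li=∅ lo={m,t}
  b1 li={m} lo={m}
  b2 li=∅ lo={u}
  b3 li={u} lo={m,u}
  b4 li={m} lo={m,u}
  b5 li={u} lo=∅
  b6 li={m,u} lo={m,u}
  b7 li={m,u} lo={m,t}
  b8 li={m,t} lo=∅

Interference:
  g — {m}
  m — {g,t,u}
  t — {m}
  u — {m}

Chromatic number:
  lower bound: {g,m} mutually conflict ⇒ χ ≥ 2
  2-colouring: R0={m}  R1={g,t,u}
  χ = 2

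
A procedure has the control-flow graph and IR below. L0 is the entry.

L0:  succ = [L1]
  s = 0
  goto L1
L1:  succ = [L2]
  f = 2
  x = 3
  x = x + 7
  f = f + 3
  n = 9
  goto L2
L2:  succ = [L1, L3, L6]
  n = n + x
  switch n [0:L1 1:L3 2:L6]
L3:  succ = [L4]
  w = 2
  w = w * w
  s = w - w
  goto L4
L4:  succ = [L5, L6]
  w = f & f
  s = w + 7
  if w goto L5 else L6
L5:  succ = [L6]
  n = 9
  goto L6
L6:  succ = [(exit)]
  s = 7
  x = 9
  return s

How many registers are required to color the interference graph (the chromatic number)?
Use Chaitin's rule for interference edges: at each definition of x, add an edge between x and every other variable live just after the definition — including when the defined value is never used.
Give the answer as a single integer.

Answer: 3

Derivation:
Per-block:
  L0: def={s} ue=∅
  L1: def={f,n,x} ue=∅
  L2: def={n} ue={n,x}
  L3: def={s,w} ue=∅
  L4: def={s,w} ue={f}
  L5: def={n} ue=∅
  L6: def={s,x} ue=∅

Backward fixpoint:
  live L0: ∅→∅
  live L1: ∅→{f,n,x}
  live L2: {f,n,x}→{f}
  live L3: {f}→{f}
  live L4: {f}→∅
  live L5: ∅→∅
  live L6: ∅→∅

Interfere edges:
  f↔{n,s,w,x}
  n↔{f,x}
  s↔{f,w,x}
  w↔{f,s}
  x↔{f,n,s}

Colouring:
  {f,n,x} pairwise interfere (3-clique) ⇒ χ ≥ 3
  3-colouring: r0={f}  r1={n,s}  r2={w,x}
  χ = 3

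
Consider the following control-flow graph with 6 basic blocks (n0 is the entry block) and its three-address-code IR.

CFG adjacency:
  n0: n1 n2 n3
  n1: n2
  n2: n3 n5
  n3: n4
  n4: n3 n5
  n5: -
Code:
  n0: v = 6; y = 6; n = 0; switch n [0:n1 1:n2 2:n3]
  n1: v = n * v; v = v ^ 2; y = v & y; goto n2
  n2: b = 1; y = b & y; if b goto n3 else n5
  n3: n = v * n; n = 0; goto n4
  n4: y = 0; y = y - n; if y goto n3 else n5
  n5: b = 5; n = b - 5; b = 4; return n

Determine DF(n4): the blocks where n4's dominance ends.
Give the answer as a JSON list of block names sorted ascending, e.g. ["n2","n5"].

Answer: ["n3", "n5"]

Analysis:
idom tree: n1←n0 n2←n0 n3←n0 n4←n3 n5←n0
Dom∩ at merges:
  n2: preds {n0,n1}: {n0} ∩ {n0,n1} = {n0}; idom=n0
  n3: preds {n0,n2,n4}: {n0} ∩ {n0,n2} ∩ {n0,n3,n4} = {n0}; idom=n0
  n5: preds {n2,n4}: {n0,n2} ∩ {n0,n3,n4} = {n0}; idom=n0

DF walk-up:
  join n2 pred n0: · stop@n0
  join n2 pred n1: n1 stop@n0
  join n3 pred n0: · stop@n0
  join n3 pred n2: n2 stop@n0
  join n3 pred n4: n4→n3 stop@n0
  join n5 pred n2: n2 stop@n0
  join n5 pred n4: n4→n3 stop@n0
  DF(n0)=∅
  DF(n1)={n2}
  DF(n2)={n3,n5}
  DF(n3)={n3,n5}
  DF(n4)={n3,n5}
  DF(n5)=∅

DF(n4) = ["n3", "n5"]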